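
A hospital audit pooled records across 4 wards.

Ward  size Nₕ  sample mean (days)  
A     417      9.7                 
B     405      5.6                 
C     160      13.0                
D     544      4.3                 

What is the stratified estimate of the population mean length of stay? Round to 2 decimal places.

x̄_st = (Σ Nₕx̄ₕ) / (Σ Nₕ) = (417·9.7 + 405·5.6 + 160·13.0 + 544·4.3) / 1526
= 10732.1 / 1526 = 7.0328... → 7.03.

7.03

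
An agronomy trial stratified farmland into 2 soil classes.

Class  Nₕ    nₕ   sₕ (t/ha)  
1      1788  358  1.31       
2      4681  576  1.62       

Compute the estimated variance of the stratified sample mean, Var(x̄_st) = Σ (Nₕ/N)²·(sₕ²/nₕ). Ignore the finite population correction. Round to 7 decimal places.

0.0027519

N = 6469. Term for each stratum: Wₕ²sₕ²/nₕ.
Var(x̄_st) = 0.0003662016 + 0.0023856709 = 0.0027518725 → 0.0027519.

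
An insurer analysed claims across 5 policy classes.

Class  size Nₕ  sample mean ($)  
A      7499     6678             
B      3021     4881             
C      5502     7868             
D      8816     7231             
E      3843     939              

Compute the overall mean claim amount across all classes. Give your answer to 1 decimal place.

x̄_st = (Σ Nₕx̄ₕ) / (Σ Nₕ) = (7499·6678 + 3021·4881 + 5502·7868 + 8816·7231 + 3843·939) / 28681
= 175470632 / 28681 = 6118.010... → 6118.0.

6118.0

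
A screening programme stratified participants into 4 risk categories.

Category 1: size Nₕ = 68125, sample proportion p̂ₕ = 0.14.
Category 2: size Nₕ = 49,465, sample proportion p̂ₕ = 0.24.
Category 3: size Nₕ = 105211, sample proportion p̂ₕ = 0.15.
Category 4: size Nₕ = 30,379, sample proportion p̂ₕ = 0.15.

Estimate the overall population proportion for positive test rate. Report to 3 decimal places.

Wₕ = Nₕ/N with N = 253180: 0.2691, 0.1954, 0.4156, 0.1200.
p̂_st = 0.2691·0.14 + 0.1954·0.24 + 0.4156·0.15 + 0.1200·0.15 ≈ 0.16489... → 0.165.

0.165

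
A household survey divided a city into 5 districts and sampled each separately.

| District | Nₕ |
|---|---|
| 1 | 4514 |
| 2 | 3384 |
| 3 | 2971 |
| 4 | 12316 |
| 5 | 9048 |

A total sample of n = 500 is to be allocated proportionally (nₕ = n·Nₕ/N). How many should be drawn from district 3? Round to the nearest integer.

46

N = 4514 + 3384 + 2971 + 12316 + 9048 = 32233.
n_3 = 500·2971/32233 = 46.086... → 46.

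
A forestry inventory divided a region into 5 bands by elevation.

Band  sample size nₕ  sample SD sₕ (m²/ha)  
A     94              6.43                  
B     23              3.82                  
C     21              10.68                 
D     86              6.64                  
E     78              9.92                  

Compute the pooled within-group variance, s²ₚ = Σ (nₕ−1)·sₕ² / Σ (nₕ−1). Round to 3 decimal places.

59.839

Degrees of freedom: 93 + 22 + 20 + 85 + 77 = 297.
Σ(nₕ−1)sₕ² = 93·41.3449 + 22·14.5924 + 20·114.0624 + 85·44.0896 + 77·98.4064 = 17772.2653.
s²ₚ = 17772.2653 / 297 = 59.83928... → 59.839.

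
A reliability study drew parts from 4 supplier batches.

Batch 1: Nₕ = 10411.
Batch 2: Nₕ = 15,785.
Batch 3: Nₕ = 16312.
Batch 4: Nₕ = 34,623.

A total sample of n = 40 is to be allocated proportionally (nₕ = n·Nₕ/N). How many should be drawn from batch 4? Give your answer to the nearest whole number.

18

Share of batch 4 = 34623/77131 = 0.44889.
Allocate 40 × 0.44889 = 17.955... → 18.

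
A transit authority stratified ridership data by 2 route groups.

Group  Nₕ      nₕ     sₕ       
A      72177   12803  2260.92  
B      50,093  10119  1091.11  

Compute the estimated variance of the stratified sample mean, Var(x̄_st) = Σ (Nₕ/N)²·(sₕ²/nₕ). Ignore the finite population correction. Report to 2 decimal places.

158.88

N = 122270; Wₕ = Nₕ/N.
group A: (72177/122270)²·2260.92²/12803 = 139.12862
group B: (50093/122270)²·1091.11²/10119 = 19.74757
Sum = 158.87619 → 158.88.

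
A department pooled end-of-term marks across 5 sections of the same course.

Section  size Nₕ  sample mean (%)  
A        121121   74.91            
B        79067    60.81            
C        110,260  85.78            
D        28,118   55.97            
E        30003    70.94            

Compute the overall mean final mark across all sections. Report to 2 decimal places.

73.37

N = 121121 + 79067 + 110260 + 28118 + 30003 = 368569.
Weight each subgroup mean by Nₕ/N and sum.
Σ Nₕx̄ₕ = 121121·74.91 + 79067·60.81 + 110260·85.78 + 28118·55.97 + 30003·70.94 = 9073174.11 + 4808064.27 + 9458102.8 + 1573764.46 + 2128412.82 = 27041518.46.
Divide by N: 27041518.46 / 368569 = 73.3689... → 73.37.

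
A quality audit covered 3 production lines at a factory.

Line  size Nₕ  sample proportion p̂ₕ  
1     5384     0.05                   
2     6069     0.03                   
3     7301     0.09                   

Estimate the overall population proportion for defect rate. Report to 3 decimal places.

0.059

N = 5384 + 6069 + 7301 = 18754.
Overall proportion = Σ (Nₕ/N)·p̂ₕ.
Σ Nₕp̂ₕ = 269.2 + 182.07 + 657.09 = 1108.36.
1108.36 / 18754 = 0.05910... → 0.059.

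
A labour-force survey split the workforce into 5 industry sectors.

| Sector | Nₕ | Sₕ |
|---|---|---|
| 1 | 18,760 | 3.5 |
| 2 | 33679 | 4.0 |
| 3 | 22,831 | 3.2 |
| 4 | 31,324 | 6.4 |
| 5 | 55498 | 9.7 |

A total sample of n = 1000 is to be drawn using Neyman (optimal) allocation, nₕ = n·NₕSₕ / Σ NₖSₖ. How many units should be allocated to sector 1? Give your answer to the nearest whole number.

65

Σ NₕSₕ = 18760·3.5 + 33679·4.0 + 22831·3.2 + 31324·6.4 + 55498·9.7 = 1012239.4.
Share for 1: 65660/1012239.4 = 0.06487.
n_1 = 1000 × 0.06487 = 64.866... → 65.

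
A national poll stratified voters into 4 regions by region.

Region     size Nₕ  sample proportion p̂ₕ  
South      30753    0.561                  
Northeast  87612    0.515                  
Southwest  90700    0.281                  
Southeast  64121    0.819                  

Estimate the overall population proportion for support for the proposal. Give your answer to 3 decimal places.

N = 30753 + 87612 + 90700 + 64121 = 273186.
Overall proportion = Σ (Nₕ/N)·p̂ₕ.
Σ Nₕp̂ₕ = 17252.433 + 45120.18 + 25486.7 + 52515.099 = 140374.412.
140374.412 / 273186 = 0.51384... → 0.514.

0.514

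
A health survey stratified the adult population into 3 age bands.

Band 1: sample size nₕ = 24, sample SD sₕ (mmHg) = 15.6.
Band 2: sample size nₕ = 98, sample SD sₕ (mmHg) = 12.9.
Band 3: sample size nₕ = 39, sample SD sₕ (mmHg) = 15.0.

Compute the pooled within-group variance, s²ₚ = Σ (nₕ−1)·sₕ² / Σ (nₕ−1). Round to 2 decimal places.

191.70

Degrees of freedom: 23 + 97 + 38 = 158.
Σ(nₕ−1)sₕ² = 23·243.36 + 97·166.41 + 38·225 = 30289.05.
s²ₚ = 30289.05 / 158 = 191.7028... → 191.70.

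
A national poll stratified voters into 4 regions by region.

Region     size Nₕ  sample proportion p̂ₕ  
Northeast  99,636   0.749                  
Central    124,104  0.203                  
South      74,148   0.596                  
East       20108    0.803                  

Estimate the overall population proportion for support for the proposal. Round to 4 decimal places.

0.5037

N = 99636 + 124104 + 74148 + 20108 = 317996.
Overall proportion = Σ (Nₕ/N)·p̂ₕ.
Σ Nₕp̂ₕ = 74627.364 + 25193.112 + 44192.208 + 16146.724 = 160159.408.
160159.408 / 317996 = 0.503652... → 0.5037.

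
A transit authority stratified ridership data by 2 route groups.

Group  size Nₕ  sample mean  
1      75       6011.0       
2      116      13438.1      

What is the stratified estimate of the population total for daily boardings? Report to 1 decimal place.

1: 75·6011.0 = 450825
2: 116·13438.1 = 1558819.6
τ̂ = Σ Nₕx̄ₕ = 2009644.6.

2009644.6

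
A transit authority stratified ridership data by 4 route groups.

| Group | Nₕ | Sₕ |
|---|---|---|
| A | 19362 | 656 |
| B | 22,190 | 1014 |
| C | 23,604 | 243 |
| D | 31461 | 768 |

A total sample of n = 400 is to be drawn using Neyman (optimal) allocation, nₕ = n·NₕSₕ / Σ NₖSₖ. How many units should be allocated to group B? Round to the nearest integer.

Σ NₕSₕ = 19362·656 + 22190·1014 + 23604·243 + 31461·768 = 65099952.
Share for B: 22500660/65099952 = 0.34563.
n_B = 400 × 0.34563 = 138.253... → 138.

138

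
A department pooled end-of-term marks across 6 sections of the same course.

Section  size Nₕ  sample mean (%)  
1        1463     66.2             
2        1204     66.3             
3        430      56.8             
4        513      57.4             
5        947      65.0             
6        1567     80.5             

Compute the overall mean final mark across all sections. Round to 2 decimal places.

68.30

N = 6124; weights Wₕ = Nₕ/N = (0.2389, 0.1966, 0.0702, 0.0838, 0.1546, 0.2559).
x̄_st = Σ Wₕ·x̄ₕ = 0.2389·66.2 + 0.1966·66.3 + 0.0702·56.8 + 0.0838·57.4 + 0.1546·65.0 + 0.2559·80.5 ≈ 68.2960...
→ 68.30.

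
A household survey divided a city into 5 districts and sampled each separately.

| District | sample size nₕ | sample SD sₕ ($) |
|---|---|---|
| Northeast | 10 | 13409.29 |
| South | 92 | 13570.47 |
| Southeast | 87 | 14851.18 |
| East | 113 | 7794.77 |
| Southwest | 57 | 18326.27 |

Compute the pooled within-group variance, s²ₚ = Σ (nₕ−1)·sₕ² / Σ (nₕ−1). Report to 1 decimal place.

Northeast: (10−1)·13409.29² = 9·179809058.3041 = 1618281524.7369
South: (92−1)·13570.47² = 91·184157656.0209 = 16758346697.9019
Southeast: (87−1)·14851.18² = 86·220557547.3924 = 18967949075.7464
East: (113−1)·7794.77² = 112·60758439.3529 = 6804945207.5248
Southwest: (57−1)·18326.27² = 56·335852172.1129 = 18807721638.3224
Numerator = 62957244144.2324; denominator = Σ(nₕ−1) = 354.
s²ₚ = 62957244144.2324/354 = 177845322.441... → 177845322.4.

177845322.4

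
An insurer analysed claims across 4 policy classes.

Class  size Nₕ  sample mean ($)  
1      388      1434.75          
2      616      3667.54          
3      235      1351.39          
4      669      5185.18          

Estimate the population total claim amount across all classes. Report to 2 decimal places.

6602349.71

Estimate total by summing Nₕ·x̄ₕ over strata.
388·1434.75 + 616·3667.54 + 235·1351.39 + 669·5185.18 = 556683 + 2259204.64 + 317576.65 + 3468885.42 = 6602349.71.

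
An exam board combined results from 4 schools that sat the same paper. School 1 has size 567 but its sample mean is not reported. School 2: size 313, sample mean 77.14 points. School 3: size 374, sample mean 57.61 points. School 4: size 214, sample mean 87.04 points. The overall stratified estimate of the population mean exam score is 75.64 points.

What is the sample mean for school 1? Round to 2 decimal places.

82.40

Σ Nₕx̄ₕ = N·μ, so 567·x̄_1 = 1468·75.64 − (313·77.14 + 374·57.61 + 214·87.04).
= 111039.52 − 64317.52 = 46722.
x̄_1 = 46722 / 567 = 82.4021... → 82.40.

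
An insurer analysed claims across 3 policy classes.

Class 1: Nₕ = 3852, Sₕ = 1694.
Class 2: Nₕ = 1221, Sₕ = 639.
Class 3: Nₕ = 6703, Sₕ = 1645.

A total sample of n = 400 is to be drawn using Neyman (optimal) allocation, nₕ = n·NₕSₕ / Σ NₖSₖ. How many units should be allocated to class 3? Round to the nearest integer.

241

Σ NₕSₕ = 3852·1694 + 1221·639 + 6703·1645 = 18331942.
Share for 3: 11026435/18331942 = 0.60149.
n_3 = 400 × 0.60149 = 240.595... → 241.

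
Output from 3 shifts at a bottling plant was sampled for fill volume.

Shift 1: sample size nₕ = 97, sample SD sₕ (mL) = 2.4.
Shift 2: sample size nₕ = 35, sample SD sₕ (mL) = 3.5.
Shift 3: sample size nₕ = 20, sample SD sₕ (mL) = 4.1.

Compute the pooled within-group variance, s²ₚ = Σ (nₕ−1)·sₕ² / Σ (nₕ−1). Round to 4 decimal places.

Degrees of freedom: 96 + 34 + 19 = 149.
Σ(nₕ−1)sₕ² = 96·5.76 + 34·12.25 + 19·16.81 = 1288.85.
s²ₚ = 1288.85 / 149 = 8.65 → 8.6500.

8.6500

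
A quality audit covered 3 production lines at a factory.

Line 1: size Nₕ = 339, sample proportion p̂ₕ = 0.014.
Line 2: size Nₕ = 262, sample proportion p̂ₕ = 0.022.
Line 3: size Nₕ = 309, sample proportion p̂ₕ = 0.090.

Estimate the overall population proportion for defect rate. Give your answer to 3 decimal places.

Wₕ = Nₕ/N with N = 910: 0.3725, 0.2879, 0.3396.
p̂_st = 0.3725·0.014 + 0.2879·0.022 + 0.3396·0.090 ≈ 0.04211... → 0.042.

0.042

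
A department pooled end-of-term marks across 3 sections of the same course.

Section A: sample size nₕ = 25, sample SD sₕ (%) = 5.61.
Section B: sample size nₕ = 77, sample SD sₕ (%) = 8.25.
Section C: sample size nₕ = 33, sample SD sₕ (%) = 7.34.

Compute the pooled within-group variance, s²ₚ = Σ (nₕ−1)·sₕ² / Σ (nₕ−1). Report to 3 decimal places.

57.970

Degrees of freedom: 24 + 76 + 32 = 132.
Σ(nₕ−1)sₕ² = 24·31.4721 + 76·68.0625 + 32·53.8756 = 7652.0996.
s²ₚ = 7652.0996 / 132 = 57.97045... → 57.970.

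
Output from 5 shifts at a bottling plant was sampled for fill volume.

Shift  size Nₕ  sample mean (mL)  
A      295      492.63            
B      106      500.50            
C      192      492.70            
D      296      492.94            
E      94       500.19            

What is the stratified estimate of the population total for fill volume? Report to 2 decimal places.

485905.35

A: 295·492.63 = 145325.85
B: 106·500.50 = 53053
C: 192·492.70 = 94598.4
D: 296·492.94 = 145910.24
E: 94·500.19 = 47017.86
τ̂ = Σ Nₕx̄ₕ = 485905.35.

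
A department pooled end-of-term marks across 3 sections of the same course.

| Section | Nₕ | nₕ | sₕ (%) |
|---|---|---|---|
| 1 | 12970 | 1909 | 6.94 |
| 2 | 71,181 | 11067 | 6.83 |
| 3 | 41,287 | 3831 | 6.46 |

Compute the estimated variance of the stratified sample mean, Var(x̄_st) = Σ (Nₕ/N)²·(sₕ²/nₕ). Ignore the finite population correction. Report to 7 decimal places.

N = 125438. Term for each stratum: Wₕ²sₕ²/nₕ.
Var(x̄_st) = 0.0002697334 + 0.0013573174 + 0.0011801068 = 0.0028071576 → 0.0028072.

0.0028072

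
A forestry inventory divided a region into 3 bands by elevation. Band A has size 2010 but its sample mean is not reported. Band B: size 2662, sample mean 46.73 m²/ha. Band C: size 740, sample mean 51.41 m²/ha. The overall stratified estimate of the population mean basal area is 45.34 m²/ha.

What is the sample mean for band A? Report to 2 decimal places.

41.26

N = 2010 + 2662 + 740 = 5412.
Overall total = μ·N = 45.34·5412 = 245380.08.
Subtract the known strata: 2662·46.73 + 740·51.41 = 162438.66.
Remaining total for band A: 245380.08 − 162438.66 = 82941.42.
Divide by its size: 82941.42 / 2010 = 41.2644... → 41.26.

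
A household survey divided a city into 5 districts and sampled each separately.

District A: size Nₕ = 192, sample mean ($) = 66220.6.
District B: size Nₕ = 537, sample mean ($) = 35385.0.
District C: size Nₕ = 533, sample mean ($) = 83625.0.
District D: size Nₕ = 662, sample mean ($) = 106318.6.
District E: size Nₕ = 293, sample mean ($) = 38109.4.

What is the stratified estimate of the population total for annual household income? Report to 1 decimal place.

157837192.6

Estimate total by summing Nₕ·x̄ₕ over strata.
192·66220.6 + 537·35385.0 + 533·83625.0 + 662·106318.6 + 293·38109.4 = 12714355.2 + 19001745 + 44572125 + 70382913.2 + 11166054.2 = 157837192.6.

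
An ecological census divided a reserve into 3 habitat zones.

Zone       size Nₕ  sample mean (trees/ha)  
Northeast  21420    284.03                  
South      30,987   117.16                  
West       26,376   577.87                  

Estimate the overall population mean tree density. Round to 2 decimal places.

316.77

N = 78783; weights Wₕ = Nₕ/N = (0.2719, 0.3933, 0.3348).
x̄_st = Σ Wₕ·x̄ₕ = 0.2719·284.03 + 0.3933·117.16 + 0.3348·577.87 ≈ 316.7721...
→ 316.77.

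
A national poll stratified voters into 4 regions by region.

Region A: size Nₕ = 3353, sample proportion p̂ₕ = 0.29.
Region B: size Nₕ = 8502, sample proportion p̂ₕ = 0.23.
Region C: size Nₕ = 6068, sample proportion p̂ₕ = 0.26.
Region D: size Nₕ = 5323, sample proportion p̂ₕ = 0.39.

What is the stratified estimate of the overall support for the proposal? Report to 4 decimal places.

0.2831

N = 3353 + 8502 + 6068 + 5323 = 23246.
Overall proportion = Σ (Nₕ/N)·p̂ₕ.
Σ Nₕp̂ₕ = 972.37 + 1955.46 + 1577.68 + 2075.97 = 6581.48.
6581.48 / 23246 = 0.283123... → 0.2831.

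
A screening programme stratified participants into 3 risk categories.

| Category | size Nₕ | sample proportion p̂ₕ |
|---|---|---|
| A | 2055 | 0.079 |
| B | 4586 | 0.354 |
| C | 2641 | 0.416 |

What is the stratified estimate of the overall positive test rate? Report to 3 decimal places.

N = 2055 + 4586 + 2641 = 9282.
Overall proportion = Σ (Nₕ/N)·p̂ₕ.
Σ Nₕp̂ₕ = 162.345 + 1623.444 + 1098.656 = 2884.445.
2884.445 / 9282 = 0.31076... → 0.311.

0.311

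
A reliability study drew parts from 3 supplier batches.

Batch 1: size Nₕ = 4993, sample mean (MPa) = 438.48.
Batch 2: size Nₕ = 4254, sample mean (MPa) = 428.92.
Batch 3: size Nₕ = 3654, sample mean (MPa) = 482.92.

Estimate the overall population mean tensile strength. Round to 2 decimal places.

x̄_st = (Σ Nₕx̄ₕ) / (Σ Nₕ) = (4993·438.48 + 4254·428.92 + 3654·482.92) / 12901
= 5778546 / 12901 = 447.9146... → 447.91.

447.91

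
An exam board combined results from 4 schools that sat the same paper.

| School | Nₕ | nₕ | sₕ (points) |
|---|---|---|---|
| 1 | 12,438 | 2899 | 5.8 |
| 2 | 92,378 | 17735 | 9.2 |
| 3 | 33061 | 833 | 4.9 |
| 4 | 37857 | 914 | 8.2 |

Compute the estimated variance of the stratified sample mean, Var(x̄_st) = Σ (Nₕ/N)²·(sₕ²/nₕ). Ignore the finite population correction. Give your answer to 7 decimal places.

N = 175734; Wₕ = Nₕ/N.
school 1: (12438/175734)²·5.8²/2899 = 0.0000581296
school 2: (92378/175734)²·9.2²/17735 = 0.0013187728
school 3: (33061/175734)²·4.9²/833 = 0.0010201582
school 4: (37857/175734)²·8.2²/914 = 0.0034139905
Sum = 0.0058110512 → 0.0058111.

0.0058111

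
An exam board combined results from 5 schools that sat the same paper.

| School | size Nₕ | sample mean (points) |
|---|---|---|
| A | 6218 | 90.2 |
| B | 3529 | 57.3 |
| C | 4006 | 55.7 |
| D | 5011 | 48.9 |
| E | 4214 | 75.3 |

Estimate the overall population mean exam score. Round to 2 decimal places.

N = 22978; weights Wₕ = Nₕ/N = (0.2706, 0.1536, 0.1743, 0.2181, 0.1834).
x̄_st = Σ Wₕ·x̄ₕ = 0.2706·90.2 + 0.1536·57.3 + 0.1743·55.7 + 0.2181·48.9 + 0.1834·75.3 ≈ 67.3932...
→ 67.39.

67.39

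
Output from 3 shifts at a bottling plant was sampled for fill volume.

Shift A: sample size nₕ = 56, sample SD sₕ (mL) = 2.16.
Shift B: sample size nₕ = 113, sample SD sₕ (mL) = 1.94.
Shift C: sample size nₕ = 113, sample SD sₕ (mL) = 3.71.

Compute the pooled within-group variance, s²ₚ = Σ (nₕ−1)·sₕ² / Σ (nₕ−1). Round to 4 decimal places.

Degrees of freedom: 55 + 112 + 112 = 279.
Σ(nₕ−1)sₕ² = 55·4.6656 + 112·3.7636 + 112·13.7641 = 2219.7104.
s²ₚ = 2219.7104 / 279 = 7.955951... → 7.9560.

7.9560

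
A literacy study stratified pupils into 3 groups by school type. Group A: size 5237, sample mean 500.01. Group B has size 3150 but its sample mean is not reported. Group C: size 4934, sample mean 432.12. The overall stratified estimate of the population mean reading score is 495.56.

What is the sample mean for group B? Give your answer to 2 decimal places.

587.53

Σ Nₕx̄ₕ = N·μ, so 3150·x̄_B = 13321·495.56 − (5237·500.01 + 4934·432.12).
= 6601354.76 − 4750632.45 = 1850722.31.
x̄_B = 1850722.31 / 3150 = 587.5309... → 587.53.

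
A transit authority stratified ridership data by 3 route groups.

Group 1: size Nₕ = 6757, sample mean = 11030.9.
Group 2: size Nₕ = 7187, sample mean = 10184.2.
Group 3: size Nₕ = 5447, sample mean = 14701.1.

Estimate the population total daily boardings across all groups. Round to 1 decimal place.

227806528.4

1: 6757·11030.9 = 74535791.3
2: 7187·10184.2 = 73193845.4
3: 5447·14701.1 = 80076891.7
τ̂ = Σ Nₕx̄ₕ = 227806528.4.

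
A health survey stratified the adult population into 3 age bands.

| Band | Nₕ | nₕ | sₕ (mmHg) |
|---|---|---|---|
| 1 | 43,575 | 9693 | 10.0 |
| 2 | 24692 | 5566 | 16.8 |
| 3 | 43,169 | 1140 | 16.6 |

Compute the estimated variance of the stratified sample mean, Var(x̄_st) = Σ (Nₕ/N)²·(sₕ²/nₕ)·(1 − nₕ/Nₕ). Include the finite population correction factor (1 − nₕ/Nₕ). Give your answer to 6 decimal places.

0.038472

N = 111436; Wₕ = Nₕ/N.
band 1: (43575/111436)²·10.0²/9693·(1 − 9693/43575) = 0.001226584
band 2: (24692/111436)²·16.8²/5566·(1 − 5566/24692) = 0.001928434
band 3: (43169/111436)²·16.6²/1140·(1 − 1140/43169) = 0.035316800
Sum = 0.038471817 → 0.038472.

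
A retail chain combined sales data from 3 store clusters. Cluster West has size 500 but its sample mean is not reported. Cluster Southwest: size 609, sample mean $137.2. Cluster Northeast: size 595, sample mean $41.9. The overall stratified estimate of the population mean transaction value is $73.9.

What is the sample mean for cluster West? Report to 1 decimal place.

34.9

Σ Nₕx̄ₕ = N·μ, so 500·x̄_West = 1704·73.9 − (609·137.2 + 595·41.9).
= 125925.6 − 108485.3 = 17440.3.
x̄_West = 17440.3 / 500 = 34.881... → 34.9.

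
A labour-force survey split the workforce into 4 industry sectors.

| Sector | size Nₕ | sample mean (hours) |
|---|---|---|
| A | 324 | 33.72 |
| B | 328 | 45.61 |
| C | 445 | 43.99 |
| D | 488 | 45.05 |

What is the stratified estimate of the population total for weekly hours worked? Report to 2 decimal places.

Estimate total by summing Nₕ·x̄ₕ over strata.
324·33.72 + 328·45.61 + 445·43.99 + 488·45.05 = 10925.28 + 14960.08 + 19575.55 + 21984.4 = 67445.31.

67445.31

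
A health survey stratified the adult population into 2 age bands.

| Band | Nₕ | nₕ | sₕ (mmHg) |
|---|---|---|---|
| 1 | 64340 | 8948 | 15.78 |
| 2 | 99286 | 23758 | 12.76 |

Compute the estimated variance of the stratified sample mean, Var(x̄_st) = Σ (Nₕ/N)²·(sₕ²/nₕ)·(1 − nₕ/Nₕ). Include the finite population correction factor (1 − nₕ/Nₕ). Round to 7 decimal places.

N = 163626. Term for each stratum: Wₕ²sₕ²/nₕ·(1−nₕ/Nₕ).
Var(x̄_st) = 0.0037043456 + 0.0019194767 = 0.0056238223 → 0.0056238.

0.0056238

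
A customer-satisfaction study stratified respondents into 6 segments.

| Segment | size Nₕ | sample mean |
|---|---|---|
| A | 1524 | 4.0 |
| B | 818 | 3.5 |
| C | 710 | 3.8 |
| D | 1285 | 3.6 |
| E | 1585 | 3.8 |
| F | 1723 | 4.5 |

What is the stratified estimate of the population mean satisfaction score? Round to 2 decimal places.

3.93

N = 1524 + 818 + 710 + 1285 + 1585 + 1723 = 7645.
Weight each subgroup mean by Nₕ/N and sum.
Σ Nₕx̄ₕ = 1524·4.0 + 818·3.5 + 710·3.8 + 1285·3.6 + 1585·3.8 + 1723·4.5 = 6096 + 2863 + 2698 + 4626 + 6023 + 7753.5 = 30059.5.
Divide by N: 30059.5 / 7645 = 3.9319... → 3.93.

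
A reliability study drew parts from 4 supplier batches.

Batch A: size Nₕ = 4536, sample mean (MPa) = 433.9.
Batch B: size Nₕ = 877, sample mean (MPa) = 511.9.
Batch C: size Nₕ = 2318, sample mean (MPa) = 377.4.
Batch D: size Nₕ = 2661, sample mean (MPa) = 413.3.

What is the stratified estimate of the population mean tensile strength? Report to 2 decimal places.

N = 10392; weights Wₕ = Nₕ/N = (0.4365, 0.0844, 0.2231, 0.2561).
x̄_st = Σ Wₕ·x̄ₕ = 0.4365·433.9 + 0.0844·511.9 + 0.2231·377.4 + 0.2561·413.3 ≈ 422.6050...
→ 422.61.

422.61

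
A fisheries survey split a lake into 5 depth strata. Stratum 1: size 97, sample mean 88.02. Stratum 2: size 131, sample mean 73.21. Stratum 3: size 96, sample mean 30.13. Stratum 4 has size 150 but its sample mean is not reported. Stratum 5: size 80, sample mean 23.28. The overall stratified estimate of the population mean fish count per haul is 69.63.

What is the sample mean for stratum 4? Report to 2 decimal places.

104.61

N = 97 + 131 + 96 + 150 + 80 = 554.
Overall total = μ·N = 69.63·554 = 38575.02.
Subtract the known strata: 97·88.02 + 131·73.21 + 96·30.13 + 80·23.28 = 22883.33.
Remaining total for stratum 4: 38575.02 − 22883.33 = 15691.69.
Divide by its size: 15691.69 / 150 = 104.6113... → 104.61.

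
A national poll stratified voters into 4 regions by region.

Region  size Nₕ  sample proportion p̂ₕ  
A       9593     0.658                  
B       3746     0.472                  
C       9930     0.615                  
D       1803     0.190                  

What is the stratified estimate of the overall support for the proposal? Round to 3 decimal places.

N = 9593 + 3746 + 9930 + 1803 = 25072.
Overall proportion = Σ (Nₕ/N)·p̂ₕ.
Σ Nₕp̂ₕ = 6312.194 + 1768.112 + 6106.95 + 342.57 = 14529.826.
14529.826 / 25072 = 0.57952... → 0.580.

0.580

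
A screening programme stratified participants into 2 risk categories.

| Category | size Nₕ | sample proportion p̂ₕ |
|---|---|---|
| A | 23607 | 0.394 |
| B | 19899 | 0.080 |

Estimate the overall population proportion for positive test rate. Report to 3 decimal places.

0.250

N = 23607 + 19899 = 43506.
Overall proportion = Σ (Nₕ/N)·p̂ₕ.
Σ Nₕp̂ₕ = 9301.158 + 1591.92 = 10893.078.
10893.078 / 43506 = 0.25038... → 0.250.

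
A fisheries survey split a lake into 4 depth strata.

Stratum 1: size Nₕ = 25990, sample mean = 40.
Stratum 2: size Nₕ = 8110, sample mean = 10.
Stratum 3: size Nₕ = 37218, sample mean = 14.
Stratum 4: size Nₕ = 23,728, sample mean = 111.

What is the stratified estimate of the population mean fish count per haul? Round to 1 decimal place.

45.0

x̄_st = (Σ Nₕx̄ₕ) / (Σ Nₕ) = (25990·40 + 8110·10 + 37218·14 + 23728·111) / 95046
= 4275560 / 95046 = 44.984... → 45.0.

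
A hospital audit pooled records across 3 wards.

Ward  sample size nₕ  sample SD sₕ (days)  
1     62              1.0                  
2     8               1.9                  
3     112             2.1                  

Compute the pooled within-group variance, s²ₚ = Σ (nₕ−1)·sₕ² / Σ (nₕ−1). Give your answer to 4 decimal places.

3.2166

Degrees of freedom: 61 + 7 + 111 = 179.
Σ(nₕ−1)sₕ² = 61·1 + 7·3.61 + 111·4.41 = 575.78.
s²ₚ = 575.78 / 179 = 3.216648... → 3.2166.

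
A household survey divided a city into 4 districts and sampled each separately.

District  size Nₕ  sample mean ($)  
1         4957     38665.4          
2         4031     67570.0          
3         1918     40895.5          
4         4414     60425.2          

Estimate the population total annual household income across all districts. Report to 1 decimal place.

809193459.6

1: 4957·38665.4 = 191664387.8
2: 4031·67570.0 = 272374670
3: 1918·40895.5 = 78437569
4: 4414·60425.2 = 266716832.8
τ̂ = Σ Nₕx̄ₕ = 809193459.6.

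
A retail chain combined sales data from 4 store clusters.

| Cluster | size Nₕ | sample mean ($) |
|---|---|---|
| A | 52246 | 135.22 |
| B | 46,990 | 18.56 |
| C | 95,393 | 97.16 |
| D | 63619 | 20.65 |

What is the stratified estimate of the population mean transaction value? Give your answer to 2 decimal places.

N = 258248; weights Wₕ = Nₕ/N = (0.2023, 0.1820, 0.3694, 0.2463).
x̄_st = Σ Wₕ·x̄ₕ = 0.2023·135.22 + 0.1820·18.56 + 0.3694·97.16 + 0.2463·20.65 ≈ 71.7100...
→ 71.71.

71.71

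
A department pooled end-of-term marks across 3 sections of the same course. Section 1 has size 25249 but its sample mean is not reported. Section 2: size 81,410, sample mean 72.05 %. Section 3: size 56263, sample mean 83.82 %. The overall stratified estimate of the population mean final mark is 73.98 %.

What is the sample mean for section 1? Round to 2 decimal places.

58.28

N = 25249 + 81410 + 56263 = 162922.
Overall total = μ·N = 73.98·162922 = 12052969.56.
Subtract the known strata: 81410·72.05 + 56263·83.82 = 10581555.16.
Remaining total for section 1: 12052969.56 − 10581555.16 = 1471414.4.
Divide by its size: 1471414.4 / 25249 = 58.2761... → 58.28.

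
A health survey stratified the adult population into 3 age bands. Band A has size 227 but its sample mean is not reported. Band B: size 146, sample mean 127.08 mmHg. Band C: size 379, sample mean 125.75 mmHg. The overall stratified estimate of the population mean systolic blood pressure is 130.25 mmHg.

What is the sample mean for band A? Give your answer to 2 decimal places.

139.80

N = 227 + 146 + 379 = 752.
Overall total = μ·N = 130.25·752 = 97948.
Subtract the known strata: 146·127.08 + 379·125.75 = 66212.93.
Remaining total for band A: 97948 − 66212.93 = 31735.07.
Divide by its size: 31735.07 / 227 = 139.8021... → 139.80.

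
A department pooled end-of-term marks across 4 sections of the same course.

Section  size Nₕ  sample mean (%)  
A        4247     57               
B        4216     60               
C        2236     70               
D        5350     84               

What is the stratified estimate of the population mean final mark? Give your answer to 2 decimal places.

N = 4247 + 4216 + 2236 + 5350 = 16049.
Weight each subgroup mean by Nₕ/N and sum.
Σ Nₕx̄ₕ = 4247·57 + 4216·60 + 2236·70 + 5350·84 = 242079 + 252960 + 156520 + 449400 = 1100959.
Divide by N: 1100959 / 16049 = 68.5999... → 68.60.

68.60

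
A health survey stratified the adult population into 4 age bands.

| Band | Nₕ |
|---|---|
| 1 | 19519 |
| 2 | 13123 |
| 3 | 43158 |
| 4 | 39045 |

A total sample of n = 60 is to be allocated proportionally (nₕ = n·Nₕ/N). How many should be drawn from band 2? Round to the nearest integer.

N = 19519 + 13123 + 43158 + 39045 = 114845.
n_2 = 60·13123/114845 = 6.856... → 7.

7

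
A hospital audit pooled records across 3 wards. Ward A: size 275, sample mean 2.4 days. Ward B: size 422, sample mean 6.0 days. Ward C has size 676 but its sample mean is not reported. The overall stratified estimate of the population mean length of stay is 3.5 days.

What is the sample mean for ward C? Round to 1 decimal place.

2.4

N = 275 + 422 + 676 = 1373.
Overall total = μ·N = 3.5·1373 = 4805.5.
Subtract the known strata: 275·2.4 + 422·6.0 = 3192.
Remaining total for ward C: 4805.5 − 3192 = 1613.5.
Divide by its size: 1613.5 / 676 = 2.387... → 2.4.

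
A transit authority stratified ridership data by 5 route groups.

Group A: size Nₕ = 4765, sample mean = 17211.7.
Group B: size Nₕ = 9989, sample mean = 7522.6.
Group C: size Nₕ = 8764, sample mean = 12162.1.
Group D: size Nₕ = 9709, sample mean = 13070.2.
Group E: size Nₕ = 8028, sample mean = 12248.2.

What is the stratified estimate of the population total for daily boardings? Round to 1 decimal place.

488972767.7

A: 4765·17211.7 = 82013750.5
B: 9989·7522.6 = 75143251.4
C: 8764·12162.1 = 106588644.4
D: 9709·13070.2 = 126898571.8
E: 8028·12248.2 = 98328549.6
τ̂ = Σ Nₕx̄ₕ = 488972767.7.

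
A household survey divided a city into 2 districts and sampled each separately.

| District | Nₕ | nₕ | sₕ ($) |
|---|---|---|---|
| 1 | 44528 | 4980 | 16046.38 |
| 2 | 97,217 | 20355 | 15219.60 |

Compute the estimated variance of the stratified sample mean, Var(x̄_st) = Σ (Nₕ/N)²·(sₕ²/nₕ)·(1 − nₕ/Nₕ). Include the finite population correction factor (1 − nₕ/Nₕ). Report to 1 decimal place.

N = 141745. Term for each stratum: Wₕ²sₕ²/nₕ·(1−nₕ/Nₕ).
Var(x̄_st) = 4531.7612 + 4232.2739 = 8764.0352 → 8764.0.

8764.0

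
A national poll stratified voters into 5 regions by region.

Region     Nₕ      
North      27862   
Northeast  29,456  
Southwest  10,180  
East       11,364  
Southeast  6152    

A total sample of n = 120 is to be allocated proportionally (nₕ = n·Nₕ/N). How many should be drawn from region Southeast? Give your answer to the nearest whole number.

N = 27862 + 29456 + 10180 + 11364 + 6152 = 85014.
n_Southeast = 120·6152/85014 = 8.684... → 9.

9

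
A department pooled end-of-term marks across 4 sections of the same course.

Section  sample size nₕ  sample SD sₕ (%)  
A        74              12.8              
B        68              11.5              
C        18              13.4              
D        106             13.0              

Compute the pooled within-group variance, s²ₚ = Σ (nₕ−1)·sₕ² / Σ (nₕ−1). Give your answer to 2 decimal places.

158.85

Degrees of freedom: 73 + 67 + 17 + 105 = 262.
Σ(nₕ−1)sₕ² = 73·163.84 + 67·132.25 + 17·179.56 + 105·169 = 41618.59.
s²ₚ = 41618.59 / 262 = 158.8496... → 158.85.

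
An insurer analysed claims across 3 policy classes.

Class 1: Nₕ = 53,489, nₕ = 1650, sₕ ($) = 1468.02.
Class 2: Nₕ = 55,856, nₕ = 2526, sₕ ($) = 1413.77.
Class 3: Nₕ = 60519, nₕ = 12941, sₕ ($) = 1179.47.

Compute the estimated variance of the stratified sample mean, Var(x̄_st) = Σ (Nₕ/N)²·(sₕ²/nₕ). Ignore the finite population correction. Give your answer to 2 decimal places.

N = 169864; Wₕ = Nₕ/N.
class 1: (53489/169864)²·1468.02²/1650 = 129.51088
class 2: (55856/169864)²·1413.77²/2526 = 85.55810
class 3: (60519/169864)²·1179.47²/12941 = 13.64542
Sum = 228.71440 → 228.71.

228.71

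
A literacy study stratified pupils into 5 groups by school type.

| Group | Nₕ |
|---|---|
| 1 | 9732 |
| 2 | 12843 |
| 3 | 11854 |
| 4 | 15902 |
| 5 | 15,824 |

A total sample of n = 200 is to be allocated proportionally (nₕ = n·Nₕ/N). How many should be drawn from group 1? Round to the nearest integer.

Share of group 1 = 9732/66155 = 0.14711.
Allocate 200 × 0.14711 = 29.422... → 29.

29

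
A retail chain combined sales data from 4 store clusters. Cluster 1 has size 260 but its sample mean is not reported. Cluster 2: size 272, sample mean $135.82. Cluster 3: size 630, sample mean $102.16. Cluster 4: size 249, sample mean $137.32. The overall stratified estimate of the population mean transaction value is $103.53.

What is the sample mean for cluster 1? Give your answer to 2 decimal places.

N = 260 + 272 + 630 + 249 = 1411.
Overall total = μ·N = 103.53·1411 = 146080.83.
Subtract the known strata: 272·135.82 + 630·102.16 + 249·137.32 = 135496.52.
Remaining total for cluster 1: 146080.83 − 135496.52 = 10584.31.
Divide by its size: 10584.31 / 260 = 40.7089... → 40.71.

40.71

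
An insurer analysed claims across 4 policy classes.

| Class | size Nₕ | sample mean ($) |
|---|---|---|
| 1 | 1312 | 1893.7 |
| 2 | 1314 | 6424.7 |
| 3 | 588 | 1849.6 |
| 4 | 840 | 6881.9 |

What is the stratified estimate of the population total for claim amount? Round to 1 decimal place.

17794951.0

1: 1312·1893.7 = 2484534.4
2: 1314·6424.7 = 8442055.8
3: 588·1849.6 = 1087564.8
4: 840·6881.9 = 5780796
τ̂ = Σ Nₕx̄ₕ = 17794951.0.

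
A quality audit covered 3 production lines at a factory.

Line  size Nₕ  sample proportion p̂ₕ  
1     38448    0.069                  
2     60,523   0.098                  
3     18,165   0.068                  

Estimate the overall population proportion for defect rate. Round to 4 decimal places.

N = 38448 + 60523 + 18165 = 117136.
Overall proportion = Σ (Nₕ/N)·p̂ₕ.
Σ Nₕp̂ₕ = 2652.912 + 5931.254 + 1235.22 = 9819.386.
9819.386 / 117136 = 0.083829... → 0.0838.

0.0838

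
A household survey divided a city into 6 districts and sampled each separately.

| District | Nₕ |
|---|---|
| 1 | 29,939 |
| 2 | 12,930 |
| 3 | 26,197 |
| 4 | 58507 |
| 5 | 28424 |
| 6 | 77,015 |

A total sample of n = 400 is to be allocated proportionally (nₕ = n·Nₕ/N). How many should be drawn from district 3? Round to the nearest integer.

45

N = 29939 + 12930 + 26197 + 58507 + 28424 + 77015 = 233012.
n_3 = 400·26197/233012 = 44.971... → 45.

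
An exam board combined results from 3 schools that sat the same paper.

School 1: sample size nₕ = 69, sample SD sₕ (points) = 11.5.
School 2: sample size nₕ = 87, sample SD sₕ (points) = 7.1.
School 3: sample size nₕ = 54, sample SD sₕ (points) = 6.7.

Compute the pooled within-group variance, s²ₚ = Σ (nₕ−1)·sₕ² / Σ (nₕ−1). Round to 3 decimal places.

1: (69−1)·11.5² = 68·132.25 = 8993
2: (87−1)·7.1² = 86·50.41 = 4335.26
3: (54−1)·6.7² = 53·44.89 = 2379.17
Numerator = 15707.43; denominator = Σ(nₕ−1) = 207.
s²ₚ = 15707.43/207 = 75.88130... → 75.881.

75.881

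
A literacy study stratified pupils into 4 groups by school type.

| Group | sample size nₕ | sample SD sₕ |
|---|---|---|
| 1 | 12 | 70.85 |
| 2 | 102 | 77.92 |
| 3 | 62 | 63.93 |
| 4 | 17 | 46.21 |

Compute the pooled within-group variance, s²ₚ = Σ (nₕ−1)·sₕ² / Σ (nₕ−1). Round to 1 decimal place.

5036.6

1: (12−1)·70.85² = 11·5019.7225 = 55216.9475
2: (102−1)·77.92² = 101·6071.5264 = 613224.1664
3: (62−1)·63.93² = 61·4087.0449 = 249309.7389
4: (17−1)·46.21² = 16·2135.3641 = 34165.8256
Numerator = 951916.6784; denominator = Σ(nₕ−1) = 189.
s²ₚ = 951916.6784/189 = 5036.596... → 5036.6.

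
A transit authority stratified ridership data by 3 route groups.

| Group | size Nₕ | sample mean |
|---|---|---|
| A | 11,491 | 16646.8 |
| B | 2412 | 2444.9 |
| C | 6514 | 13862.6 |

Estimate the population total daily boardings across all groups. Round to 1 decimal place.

A: 11491·16646.8 = 191288378.8
B: 2412·2444.9 = 5897098.8
C: 6514·13862.6 = 90300976.4
τ̂ = Σ Nₕx̄ₕ = 287486454.0.

287486454.0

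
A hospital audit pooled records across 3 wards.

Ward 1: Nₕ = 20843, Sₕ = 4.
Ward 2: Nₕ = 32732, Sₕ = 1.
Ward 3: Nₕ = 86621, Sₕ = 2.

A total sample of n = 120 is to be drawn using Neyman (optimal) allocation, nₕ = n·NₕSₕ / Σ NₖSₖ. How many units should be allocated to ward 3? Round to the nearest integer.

72

1: NₕSₕ = 20843·4 = 83372
2: NₕSₕ = 32732·1 = 32732
3: NₕSₕ = 86621·2 = 173242
Σ NₕSₕ = 289346.
n_3 = 120·173242/289346 = 71.848... → 72.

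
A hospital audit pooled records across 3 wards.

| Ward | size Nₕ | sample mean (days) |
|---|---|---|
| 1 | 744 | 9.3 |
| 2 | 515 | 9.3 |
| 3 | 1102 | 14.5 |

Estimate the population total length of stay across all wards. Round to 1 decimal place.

1: 744·9.3 = 6919.2
2: 515·9.3 = 4789.5
3: 1102·14.5 = 15979
τ̂ = Σ Nₕx̄ₕ = 27687.7.

27687.7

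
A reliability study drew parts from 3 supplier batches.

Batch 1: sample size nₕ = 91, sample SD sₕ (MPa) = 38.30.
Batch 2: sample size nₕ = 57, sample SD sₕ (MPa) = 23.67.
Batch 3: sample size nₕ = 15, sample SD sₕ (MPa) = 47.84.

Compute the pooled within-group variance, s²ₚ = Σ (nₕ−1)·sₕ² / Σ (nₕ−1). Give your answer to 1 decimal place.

1221.5

1: (91−1)·38.30² = 90·1466.89 = 132020.1
2: (57−1)·23.67² = 56·560.2689 = 31375.0584
3: (15−1)·47.84² = 14·2288.6656 = 32041.3184
Numerator = 195436.4768; denominator = Σ(nₕ−1) = 160.
s²ₚ = 195436.4768/160 = 1221.478... → 1221.5.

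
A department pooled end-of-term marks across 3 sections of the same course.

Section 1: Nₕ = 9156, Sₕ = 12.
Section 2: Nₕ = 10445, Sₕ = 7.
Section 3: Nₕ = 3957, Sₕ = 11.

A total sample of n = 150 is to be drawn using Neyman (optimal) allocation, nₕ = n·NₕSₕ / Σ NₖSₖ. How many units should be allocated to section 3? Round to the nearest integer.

29

1: NₕSₕ = 9156·12 = 109872
2: NₕSₕ = 10445·7 = 73115
3: NₕSₕ = 3957·11 = 43527
Σ NₕSₕ = 226514.
n_3 = 150·43527/226514 = 28.824... → 29.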